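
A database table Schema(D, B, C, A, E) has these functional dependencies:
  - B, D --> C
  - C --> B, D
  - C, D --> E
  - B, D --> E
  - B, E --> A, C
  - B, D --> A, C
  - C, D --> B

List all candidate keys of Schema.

{B, D}, {B, E}, {C}

{C}⁺ = {A, B, C, D, E} — all of the relation — so {C} is a candidate key.
{B, D}⁺ = {A, B, C, D, E} — all of the relation — so {B, D} is a candidate key.
{B, E}⁺ = {A, B, C, D, E} — all of the relation — so {B, E} is a candidate key.
Any other superkey properly contains one of these, so there are no further candidate keys.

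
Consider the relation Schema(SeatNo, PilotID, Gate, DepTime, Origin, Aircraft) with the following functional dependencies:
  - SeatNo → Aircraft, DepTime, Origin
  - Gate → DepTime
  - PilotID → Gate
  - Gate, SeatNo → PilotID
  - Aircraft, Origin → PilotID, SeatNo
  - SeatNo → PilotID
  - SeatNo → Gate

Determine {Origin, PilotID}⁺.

Start with {Origin, PilotID}.
PilotID → Gate applies; add {Gate} → now {Gate, Origin, PilotID}.
Gate → DepTime applies; add {DepTime} → now {DepTime, Gate, Origin, PilotID}.
No further FD applies.

{DepTime, Gate, Origin, PilotID}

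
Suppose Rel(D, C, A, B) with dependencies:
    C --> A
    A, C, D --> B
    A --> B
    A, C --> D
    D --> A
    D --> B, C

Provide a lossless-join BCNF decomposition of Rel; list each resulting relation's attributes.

Candidate keys of the original relation: {C}, {D}.
In {A, B, C, D}, {A} is not a superkey ({A}⁺ restricted to this set is {A, B}), so split on A --> B into {A, B} and {A, C, D}.
{A, B}: every determinant is a superkey — BCNF.
{A, C, D}: every determinant is a superkey — BCNF.

{A, B}; {A, C, D}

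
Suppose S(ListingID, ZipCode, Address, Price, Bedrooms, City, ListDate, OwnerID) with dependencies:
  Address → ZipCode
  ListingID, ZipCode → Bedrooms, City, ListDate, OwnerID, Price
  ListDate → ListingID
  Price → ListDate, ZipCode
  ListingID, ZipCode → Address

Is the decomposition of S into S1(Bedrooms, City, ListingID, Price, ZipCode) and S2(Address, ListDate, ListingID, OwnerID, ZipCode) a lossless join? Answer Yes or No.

Yes

S1 ∩ S2 = {ListingID, ZipCode}; its closure under F is {Address, Bedrooms, City, ListDate, ListingID, OwnerID, Price, ZipCode}.
S1 is contained in that closure, so S1 ∩ S2 → S1 holds and the join is lossless.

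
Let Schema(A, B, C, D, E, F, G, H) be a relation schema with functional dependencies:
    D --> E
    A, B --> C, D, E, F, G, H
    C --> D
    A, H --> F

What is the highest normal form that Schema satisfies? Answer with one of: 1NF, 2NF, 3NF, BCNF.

Candidate key: {A, B}. Prime attributes: {A, B}.
D --> E: {D}⁺ = {D, E}, which is not all of the attributes, so the left side is not a superkey — BCNF is violated.
Because {E} is non-prime and the left side of D --> E is not a superkey, the relation is not in 3NF.
No non-prime attribute depends on a proper subset of any candidate key, so 2NF holds.

2NF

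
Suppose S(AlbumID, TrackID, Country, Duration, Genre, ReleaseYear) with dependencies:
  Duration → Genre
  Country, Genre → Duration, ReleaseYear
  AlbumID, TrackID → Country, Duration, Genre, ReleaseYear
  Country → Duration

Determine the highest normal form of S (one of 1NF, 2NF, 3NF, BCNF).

Candidate key: {AlbumID, TrackID}. Prime attributes: {AlbumID, TrackID}.
Duration → Genre breaks BCNF: {Duration}⁺ = {Duration, Genre}, so {Duration} is not a superkey.
Duration → Genre has non-prime {Genre} on the right and a non-superkey on the left, so 3NF fails.
No non-prime attribute depends on a proper subset of any candidate key, so 2NF holds.

2NF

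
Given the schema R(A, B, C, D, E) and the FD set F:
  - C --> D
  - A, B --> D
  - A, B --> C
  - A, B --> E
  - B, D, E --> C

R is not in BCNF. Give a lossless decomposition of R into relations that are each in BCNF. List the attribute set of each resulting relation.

Candidate key of the original relation: {A, B}.
Within {A, B, C, D, E}: {C}⁺ ∩ {A, B, C, D, E} = {C, D}, not the whole set, so C --> D violates BCNF; decompose into {C, D} and {A, B, C, E}.
{C, D} has no BCNF violation.
{A, B, C, E} has no BCNF violation.

{A, B, C, E}; {C, D}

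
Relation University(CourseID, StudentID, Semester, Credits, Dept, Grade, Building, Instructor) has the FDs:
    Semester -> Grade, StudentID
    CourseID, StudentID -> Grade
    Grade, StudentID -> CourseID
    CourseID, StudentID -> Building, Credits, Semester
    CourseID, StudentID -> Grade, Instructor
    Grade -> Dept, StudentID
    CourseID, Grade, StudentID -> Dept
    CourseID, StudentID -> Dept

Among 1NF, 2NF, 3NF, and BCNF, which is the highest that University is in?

Candidate keys: {CourseID, StudentID}, {Grade}, {Semester}. Prime attributes: {CourseID, Grade, Semester, StudentID}.
Each dependency's left side is a superkey — BCNF holds.

BCNF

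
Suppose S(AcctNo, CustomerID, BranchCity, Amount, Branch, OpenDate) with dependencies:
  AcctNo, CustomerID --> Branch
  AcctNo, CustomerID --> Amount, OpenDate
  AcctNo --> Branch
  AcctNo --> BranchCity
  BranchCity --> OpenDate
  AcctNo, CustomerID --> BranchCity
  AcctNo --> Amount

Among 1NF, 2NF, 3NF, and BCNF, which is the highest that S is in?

1NF

Candidate key: {AcctNo, CustomerID}. Prime attributes: {AcctNo, CustomerID}.
AcctNo --> Branch breaks BCNF: {AcctNo}⁺ = {AcctNo, Amount, Branch, BranchCity, OpenDate}, so {AcctNo} is not a superkey.
AcctNo --> Branch has non-prime {Branch} on the right and a non-superkey on the left, so 3NF fails.
Since {AcctNo} ⊂ {AcctNo, CustomerID} and {AcctNo}⁺ ⊇ {Amount, Branch, BranchCity, OpenDate} with {Amount, Branch, BranchCity, OpenDate} non-prime, there is a partial dependency; 2NF fails.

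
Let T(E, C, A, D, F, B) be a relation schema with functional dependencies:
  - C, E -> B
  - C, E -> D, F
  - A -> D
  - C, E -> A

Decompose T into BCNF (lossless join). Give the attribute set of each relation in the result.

Candidate key of the original relation: {C, E}.
In {A, B, C, D, E, F}, {A} is not a superkey ({A}⁺ restricted to this set is {A, D}), so split on A -> D into {A, D} and {A, B, C, E, F}.
{A, D} is in BCNF.
{A, B, C, E, F} is in BCNF.

{A, B, C, E, F}; {A, D}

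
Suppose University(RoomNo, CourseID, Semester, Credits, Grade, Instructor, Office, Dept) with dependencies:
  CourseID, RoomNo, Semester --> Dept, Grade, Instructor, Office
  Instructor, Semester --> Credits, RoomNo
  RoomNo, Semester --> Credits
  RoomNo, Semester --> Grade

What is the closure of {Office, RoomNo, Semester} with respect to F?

{Credits, Grade, Office, RoomNo, Semester}

Start with {Office, RoomNo, Semester}.
RoomNo, Semester --> Credits applies; add {Credits} → now {Credits, Office, RoomNo, Semester}.
RoomNo, Semester --> Grade applies; add {Grade} → now {Credits, Grade, Office, RoomNo, Semester}.
No further FD applies.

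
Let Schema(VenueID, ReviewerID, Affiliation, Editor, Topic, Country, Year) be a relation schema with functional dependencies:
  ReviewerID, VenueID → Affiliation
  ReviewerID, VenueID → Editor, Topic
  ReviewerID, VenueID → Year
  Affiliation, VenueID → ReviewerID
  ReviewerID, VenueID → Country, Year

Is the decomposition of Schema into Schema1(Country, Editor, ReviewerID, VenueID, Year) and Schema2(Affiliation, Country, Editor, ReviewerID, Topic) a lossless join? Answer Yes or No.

Schema1 ∩ Schema2 = {Country, Editor, ReviewerID}; its closure under F is {Country, Editor, ReviewerID}.
The closure covers neither Schema1 nor Schema2 entirely; the join is not lossless.

No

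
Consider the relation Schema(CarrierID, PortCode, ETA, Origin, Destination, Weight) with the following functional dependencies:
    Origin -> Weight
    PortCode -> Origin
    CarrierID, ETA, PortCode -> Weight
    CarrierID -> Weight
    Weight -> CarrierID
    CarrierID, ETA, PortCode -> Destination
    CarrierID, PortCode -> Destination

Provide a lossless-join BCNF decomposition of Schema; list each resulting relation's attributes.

Candidate key of the original relation: {ETA, PortCode}.
{CarrierID, Destination, ETA, Origin, PortCode, Weight}: {Origin} determines {CarrierID, Origin, Weight} here but is not a superkey — split on Origin -> CarrierID, Weight, giving {CarrierID, Origin, Weight} and {Destination, ETA, Origin, PortCode}.
{CarrierID, Origin, Weight}: {CarrierID} determines {CarrierID, Weight} here but is not a superkey — split on CarrierID -> Weight, giving {CarrierID, Weight} and {CarrierID, Origin}.
{CarrierID, Weight}: every determinant is a superkey — BCNF.
{CarrierID, Origin}: every determinant is a superkey — BCNF.
{Destination, ETA, Origin, PortCode}: {PortCode} determines {Destination, Origin, PortCode} here but is not a superkey — split on PortCode -> Destination, Origin, giving {Destination, Origin, PortCode} and {ETA, PortCode}.
{Destination, Origin, PortCode}: every determinant is a superkey — BCNF.
{ETA, PortCode}: every determinant is a superkey — BCNF.

{CarrierID, Origin}; {CarrierID, Weight}; {Destination, Origin, PortCode}; {ETA, PortCode}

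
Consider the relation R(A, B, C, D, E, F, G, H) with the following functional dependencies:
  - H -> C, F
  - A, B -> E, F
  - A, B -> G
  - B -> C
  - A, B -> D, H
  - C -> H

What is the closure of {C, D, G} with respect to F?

Start with {C, D, G}.
C -> H applies; add {H} → now {C, D, G, H}.
H -> C, F applies; add {F} → now {C, D, F, G, H}.
No further FD applies.

{C, D, F, G, H}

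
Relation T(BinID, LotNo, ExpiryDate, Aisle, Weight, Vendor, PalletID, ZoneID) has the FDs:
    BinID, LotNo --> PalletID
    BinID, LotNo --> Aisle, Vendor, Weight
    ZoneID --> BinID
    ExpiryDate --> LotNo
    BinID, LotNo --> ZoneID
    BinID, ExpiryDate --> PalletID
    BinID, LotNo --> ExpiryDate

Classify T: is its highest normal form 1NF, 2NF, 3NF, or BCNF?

3NF

Candidate keys: {BinID, ExpiryDate}, {BinID, LotNo}, {ExpiryDate, ZoneID}, {LotNo, ZoneID}. Prime attributes: {BinID, ExpiryDate, LotNo, ZoneID}.
For ZoneID --> BinID we have {ZoneID}⁺ = {BinID, ZoneID}; {ZoneID} is not a superkey, so BCNF fails.
Since {BinID} ⊆ prime attributes and every other non-superkey FD also has a prime right side, the schema is in 3NF.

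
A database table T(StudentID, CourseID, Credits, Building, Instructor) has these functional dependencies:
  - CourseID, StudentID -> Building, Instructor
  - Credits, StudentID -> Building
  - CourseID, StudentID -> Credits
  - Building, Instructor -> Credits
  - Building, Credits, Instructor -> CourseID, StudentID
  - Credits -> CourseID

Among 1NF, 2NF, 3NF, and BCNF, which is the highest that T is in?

3NF

Candidate keys: {Building, Instructor}, {CourseID, StudentID}, {Credits, StudentID}. Prime attributes: {Building, CourseID, Credits, Instructor, StudentID}.
For Credits -> CourseID we have {Credits}⁺ = {CourseID, Credits}; {Credits} is not a superkey, so BCNF fails.
Its right-hand attributes {CourseID} are all prime, as are those of every other non-superkey FD — the relation is in 3NF.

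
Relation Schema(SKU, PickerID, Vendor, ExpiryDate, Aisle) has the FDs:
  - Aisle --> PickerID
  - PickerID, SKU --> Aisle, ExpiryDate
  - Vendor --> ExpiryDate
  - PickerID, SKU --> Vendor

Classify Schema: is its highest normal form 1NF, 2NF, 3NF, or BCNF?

Candidate keys: {Aisle, SKU}, {PickerID, SKU}. Prime attributes: {Aisle, PickerID, SKU}.
For Aisle --> PickerID we have {Aisle}⁺ = {Aisle, PickerID}; {Aisle} is not a superkey, so BCNF fails.
Vendor --> ExpiryDate has non-prime {ExpiryDate} on the right and a non-superkey on the left, so 3NF fails.
No proper subset of a key has a non-prime attribute in its closure, so there is no partial dependency; 2NF holds.

2NF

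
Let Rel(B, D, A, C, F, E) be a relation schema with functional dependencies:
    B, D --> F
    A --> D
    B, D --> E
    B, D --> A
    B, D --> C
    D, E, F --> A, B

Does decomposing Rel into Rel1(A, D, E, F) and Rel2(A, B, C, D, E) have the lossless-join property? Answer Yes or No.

No

Common attributes: {A, D, E}; their closure is {A, D, E}.
The closure covers neither Rel1 nor Rel2 entirely; the join is not lossless.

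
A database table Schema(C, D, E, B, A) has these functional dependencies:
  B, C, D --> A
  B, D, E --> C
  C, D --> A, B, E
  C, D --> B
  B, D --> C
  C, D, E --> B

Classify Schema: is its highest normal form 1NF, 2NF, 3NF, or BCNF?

BCNF

Candidate keys: {B, D}, {C, D}. Prime attributes: {B, C, D}.
Every FD has a superkey on the left, so the relation is in BCNF.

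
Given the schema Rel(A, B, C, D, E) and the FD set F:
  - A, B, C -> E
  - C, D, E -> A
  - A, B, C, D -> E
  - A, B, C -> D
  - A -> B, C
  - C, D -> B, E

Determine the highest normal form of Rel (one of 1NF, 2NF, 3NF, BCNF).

BCNF

Candidate keys: {A}, {C, D}. Prime attributes: {A, C, D}.
Every FD has a superkey on the left, so the relation is in BCNF.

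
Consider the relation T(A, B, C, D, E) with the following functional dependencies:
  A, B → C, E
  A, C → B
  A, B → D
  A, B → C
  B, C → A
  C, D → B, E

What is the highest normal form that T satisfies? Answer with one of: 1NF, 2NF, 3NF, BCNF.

Candidate keys: {A, B}, {A, C}, {B, C}, {C, D}. Prime attributes: {A, B, C, D}.
The left-hand side of every FD is a superkey, so BCNF is satisfied.

BCNF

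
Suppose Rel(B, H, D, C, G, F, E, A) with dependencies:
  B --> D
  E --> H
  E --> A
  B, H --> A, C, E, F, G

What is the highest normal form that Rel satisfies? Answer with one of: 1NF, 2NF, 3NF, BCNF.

1NF

Candidate keys: {B, E}, {B, H}. Prime attributes: {B, E, H}.
B --> D: {B}⁺ = {B, D}, which is not all of the attributes, so the left side is not a superkey — BCNF is violated.
Because {D} is non-prime and the left side of B --> D is not a superkey, the relation is not in 3NF.
{B} is a proper subset of the key {B, E}, and {B}⁺ contains the non-prime attribute {D} — a partial dependency, so 2NF is violated.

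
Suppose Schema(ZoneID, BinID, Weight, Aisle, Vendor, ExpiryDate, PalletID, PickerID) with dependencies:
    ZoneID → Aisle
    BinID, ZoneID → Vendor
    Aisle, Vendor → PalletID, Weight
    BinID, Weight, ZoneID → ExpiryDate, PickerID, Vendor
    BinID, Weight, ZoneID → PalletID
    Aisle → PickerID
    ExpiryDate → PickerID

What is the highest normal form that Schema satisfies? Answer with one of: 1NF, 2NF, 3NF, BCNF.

Candidate key: {BinID, ZoneID}. Prime attributes: {BinID, ZoneID}.
For ZoneID → Aisle we have {ZoneID}⁺ = {Aisle, PickerID, ZoneID}; {ZoneID} is not a superkey, so BCNF fails.
ZoneID → Aisle has non-prime {Aisle} on the right and a non-superkey on the left, so 3NF fails.
{ZoneID} is a proper subset of the key {BinID, ZoneID}, and {ZoneID}⁺ contains the non-prime attributes {Aisle, PickerID} — a partial dependency, so 2NF is violated.

1NF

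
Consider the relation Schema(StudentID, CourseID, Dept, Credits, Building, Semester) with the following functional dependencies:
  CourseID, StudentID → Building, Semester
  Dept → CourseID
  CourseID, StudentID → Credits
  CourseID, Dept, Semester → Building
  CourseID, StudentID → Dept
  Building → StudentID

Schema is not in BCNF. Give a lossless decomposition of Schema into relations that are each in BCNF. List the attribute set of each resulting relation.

Candidate keys of the original relation: {Building, CourseID}, {Building, Dept}, {CourseID, StudentID}, {Dept, Semester}, {Dept, StudentID}.
In {Building, CourseID, Credits, Dept, Semester, StudentID}, {Dept} is not a superkey ({Dept}⁺ restricted to this set is {CourseID, Dept}), so split on Dept → CourseID into {CourseID, Dept} and {Building, Credits, Dept, Semester, StudentID}.
{CourseID, Dept}: every determinant is a superkey — BCNF.
In {Building, Credits, Dept, Semester, StudentID}, {Building} is not a superkey ({Building}⁺ restricted to this set is {Building, StudentID}), so split on Building → StudentID into {Building, StudentID} and {Building, Credits, Dept, Semester}.
{Building, StudentID}: every determinant is a superkey — BCNF.
{Building, Credits, Dept, Semester}: every determinant is a superkey — BCNF.

{Building, Credits, Dept, Semester}; {Building, StudentID}; {CourseID, Dept}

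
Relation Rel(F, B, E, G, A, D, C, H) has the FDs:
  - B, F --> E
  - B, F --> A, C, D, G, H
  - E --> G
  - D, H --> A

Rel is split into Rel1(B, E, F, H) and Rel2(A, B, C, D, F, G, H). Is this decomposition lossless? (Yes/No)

Rel1 ∩ Rel2 = {B, F, H}; its closure under F is {A, B, C, D, E, F, G, H}.
Since Rel1 ⊆ {A, B, C, D, E, F, G, H}, the intersection is a superkey of Rel1; the decomposition is lossless.

Yes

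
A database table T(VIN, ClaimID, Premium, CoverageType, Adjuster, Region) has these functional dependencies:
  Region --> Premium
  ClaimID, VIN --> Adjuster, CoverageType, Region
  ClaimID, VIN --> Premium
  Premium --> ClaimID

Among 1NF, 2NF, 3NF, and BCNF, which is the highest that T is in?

Candidate keys: {ClaimID, VIN}, {Premium, VIN}, {Region, VIN}. Prime attributes: {ClaimID, Premium, Region, VIN}.
For Region --> Premium we have {Region}⁺ = {ClaimID, Premium, Region}; {Region} is not a superkey, so BCNF fails.
But every attribute on its right side ({Premium}) is prime, and the same holds for every other non-superkey FD, so 3NF still holds.

3NF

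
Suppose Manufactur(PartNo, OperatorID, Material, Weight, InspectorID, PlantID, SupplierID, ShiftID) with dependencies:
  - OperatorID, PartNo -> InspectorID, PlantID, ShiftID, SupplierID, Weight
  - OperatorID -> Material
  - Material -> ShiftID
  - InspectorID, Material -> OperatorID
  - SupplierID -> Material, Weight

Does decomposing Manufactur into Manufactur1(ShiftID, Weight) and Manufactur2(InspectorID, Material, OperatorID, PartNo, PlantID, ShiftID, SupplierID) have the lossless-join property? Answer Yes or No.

No

Common attributes: {ShiftID}; their closure is {ShiftID}.
Neither Manufactur1 nor Manufactur2 is contained in that closure, so the decomposition is lossy.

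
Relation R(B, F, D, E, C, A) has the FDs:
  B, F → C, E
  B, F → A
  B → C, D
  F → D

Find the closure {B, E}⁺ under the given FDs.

Start with {B, E}.
B → C, D applies; add {C, D} → now {B, C, D, E}.
No further FD applies.

{B, C, D, E}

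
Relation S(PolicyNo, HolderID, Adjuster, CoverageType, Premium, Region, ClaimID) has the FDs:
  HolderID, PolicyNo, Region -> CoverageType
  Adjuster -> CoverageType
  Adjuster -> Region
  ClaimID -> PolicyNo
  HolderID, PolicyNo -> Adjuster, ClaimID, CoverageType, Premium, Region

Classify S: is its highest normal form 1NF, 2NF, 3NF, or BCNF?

2NF

Candidate keys: {ClaimID, HolderID}, {HolderID, PolicyNo}. Prime attributes: {ClaimID, HolderID, PolicyNo}.
For Adjuster -> CoverageType we have {Adjuster}⁺ = {Adjuster, CoverageType, Region}; {Adjuster} is not a superkey, so BCNF fails.
Adjuster -> CoverageType determines the non-prime attribute {CoverageType} from a non-superkey — 3NF is violated.
Checking every proper subset of each key, none determines a non-prime attribute — 2NF is satisfied.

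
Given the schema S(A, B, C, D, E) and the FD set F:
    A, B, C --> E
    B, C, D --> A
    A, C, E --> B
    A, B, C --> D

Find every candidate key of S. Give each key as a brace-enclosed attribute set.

{A, B, C}, {A, C, E}, {B, C, D}

Attributes never on any right-hand side: {C} — every candidate key must contain it.
{A, B, C} is a candidate key since {A, B, C}⁺ = {A, B, C, D, E} covers every attribute.
{A, C, E} is a candidate key since {A, C, E}⁺ = {A, B, C, D, E} covers every attribute.
{B, C, D} is a candidate key since {B, C, D}⁺ = {A, B, C, D, E} covers every attribute.
Any other superkey properly contains one of these, so there are no further candidate keys.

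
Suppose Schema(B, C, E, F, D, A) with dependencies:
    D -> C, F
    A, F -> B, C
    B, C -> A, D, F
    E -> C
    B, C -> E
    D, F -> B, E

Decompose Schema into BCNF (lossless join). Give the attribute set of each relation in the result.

{A, B, D, E, F}; {C, E}

Candidate keys of the original relation: {A, F}, {B, C}, {B, E}, {D}.
In {A, B, C, D, E, F}, {E} is not a superkey ({E}⁺ restricted to this set is {C, E}), so split on E -> C into {C, E} and {A, B, D, E, F}.
{C, E}: every determinant is a superkey — BCNF.
{A, B, D, E, F}: every determinant is a superkey — BCNF.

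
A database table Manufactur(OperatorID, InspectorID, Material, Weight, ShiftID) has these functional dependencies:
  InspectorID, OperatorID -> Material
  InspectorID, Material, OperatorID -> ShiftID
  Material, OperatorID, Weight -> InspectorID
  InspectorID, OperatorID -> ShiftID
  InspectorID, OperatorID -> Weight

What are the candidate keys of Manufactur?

{InspectorID, OperatorID}, {Material, OperatorID, Weight}

Attributes never on any right-hand side: {OperatorID} — every candidate key must contain it.
Closure of {InspectorID, OperatorID} is {InspectorID, Material, OperatorID, ShiftID, Weight}, the whole schema; {InspectorID, OperatorID} is a candidate key.
Closure of {Material, OperatorID, Weight} is {InspectorID, Material, OperatorID, ShiftID, Weight}, the whole schema; {Material, OperatorID, Weight} is a candidate key.
Any other superkey properly contains one of these, so there are no further candidate keys.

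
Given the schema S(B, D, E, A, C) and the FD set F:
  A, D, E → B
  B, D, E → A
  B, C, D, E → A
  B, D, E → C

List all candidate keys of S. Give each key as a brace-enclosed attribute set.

{A, D, E}, {B, D, E}

Attributes never on any right-hand side: {D, E} — every candidate key must contain all of them.
{A, D, E}⁺ = {A, B, C, D, E}, which is every attribute, so {A, D, E} is a candidate key.
{B, D, E}⁺ = {A, B, C, D, E}, which is every attribute, so {B, D, E} is a candidate key.
Any other superkey properly contains one of these, so there are no further candidate keys.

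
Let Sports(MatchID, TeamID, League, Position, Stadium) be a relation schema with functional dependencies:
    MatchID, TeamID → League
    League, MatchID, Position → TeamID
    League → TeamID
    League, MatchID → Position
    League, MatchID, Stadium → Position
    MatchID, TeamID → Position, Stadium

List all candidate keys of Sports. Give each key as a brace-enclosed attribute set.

{League, MatchID}, {MatchID, TeamID}

Attributes never on any right-hand side: {MatchID} — every candidate key must contain it.
{League, MatchID} is a candidate key since {League, MatchID}⁺ = {League, MatchID, Position, Stadium, TeamID} covers every attribute.
{MatchID, TeamID} is a candidate key since {MatchID, TeamID}⁺ = {League, MatchID, Position, Stadium, TeamID} covers every attribute.
Any other superkey properly contains one of these, so there are no further candidate keys.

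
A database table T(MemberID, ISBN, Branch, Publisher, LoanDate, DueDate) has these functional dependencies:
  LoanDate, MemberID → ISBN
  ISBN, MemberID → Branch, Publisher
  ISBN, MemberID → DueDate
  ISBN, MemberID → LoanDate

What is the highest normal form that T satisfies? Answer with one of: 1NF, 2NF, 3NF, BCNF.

BCNF

Candidate keys: {ISBN, MemberID}, {LoanDate, MemberID}. Prime attributes: {ISBN, LoanDate, MemberID}.
Every FD has a superkey on the left, so the relation is in BCNF.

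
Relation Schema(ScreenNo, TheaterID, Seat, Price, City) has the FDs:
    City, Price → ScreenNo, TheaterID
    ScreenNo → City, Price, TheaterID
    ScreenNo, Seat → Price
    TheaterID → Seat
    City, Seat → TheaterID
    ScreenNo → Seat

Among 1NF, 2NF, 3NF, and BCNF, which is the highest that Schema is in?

Candidate keys: {City, Price}, {ScreenNo}. Prime attributes: {City, Price, ScreenNo}.
TheaterID → Seat breaks BCNF: {TheaterID}⁺ = {Seat, TheaterID}, so {TheaterID} is not a superkey.
TheaterID → Seat determines the non-prime attribute {Seat} from a non-superkey — 3NF is violated.
No proper subset of a key has a non-prime attribute in its closure, so there is no partial dependency; 2NF holds.

2NF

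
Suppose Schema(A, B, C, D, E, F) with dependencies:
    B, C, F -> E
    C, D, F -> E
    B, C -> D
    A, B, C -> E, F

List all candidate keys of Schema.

No FD produces {A, B, C}, so they must be in every candidate key.
{A, B, C} is a candidate key since {A, B, C}⁺ = {A, B, C, D, E, F} covers every attribute.
Every other attribute set either contains this one or has a smaller closure.

{A, B, C}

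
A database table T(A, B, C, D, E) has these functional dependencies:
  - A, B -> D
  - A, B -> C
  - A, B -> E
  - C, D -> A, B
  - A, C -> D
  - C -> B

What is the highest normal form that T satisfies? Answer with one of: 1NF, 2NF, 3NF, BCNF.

3NF

Candidate keys: {A, B}, {A, C}, {C, D}. Prime attributes: {A, B, C, D}.
C -> B: {C}⁺ = {B, C}, which is not all of the attributes, so the left side is not a superkey — BCNF is violated.
But every attribute on its right side ({B}) is prime, and the same holds for every other non-superkey FD, so 3NF still holds.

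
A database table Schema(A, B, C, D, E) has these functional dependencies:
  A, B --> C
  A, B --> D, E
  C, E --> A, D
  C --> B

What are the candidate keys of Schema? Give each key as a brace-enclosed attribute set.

{A, B}⁺ = {A, B, C, D, E} — all of the relation — so {A, B} is a candidate key.
{A, C}⁺ = {A, B, C, D, E} — all of the relation — so {A, C} is a candidate key.
{C, E}⁺ = {A, B, C, D, E} — all of the relation — so {C, E} is a candidate key.
Any other superkey properly contains one of these, so there are no further candidate keys.

{A, B}, {A, C}, {C, E}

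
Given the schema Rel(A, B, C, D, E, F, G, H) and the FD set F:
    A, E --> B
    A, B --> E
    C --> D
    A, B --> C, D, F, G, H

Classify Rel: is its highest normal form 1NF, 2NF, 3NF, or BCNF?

Candidate keys: {A, B}, {A, E}. Prime attributes: {A, B, E}.
C --> D: {C}⁺ = {C, D}, which is not all of the attributes, so the left side is not a superkey — BCNF is violated.
Because {D} is non-prime and the left side of C --> D is not a superkey, the relation is not in 3NF.
No non-prime attribute depends on a proper subset of any candidate key, so 2NF holds.

2NF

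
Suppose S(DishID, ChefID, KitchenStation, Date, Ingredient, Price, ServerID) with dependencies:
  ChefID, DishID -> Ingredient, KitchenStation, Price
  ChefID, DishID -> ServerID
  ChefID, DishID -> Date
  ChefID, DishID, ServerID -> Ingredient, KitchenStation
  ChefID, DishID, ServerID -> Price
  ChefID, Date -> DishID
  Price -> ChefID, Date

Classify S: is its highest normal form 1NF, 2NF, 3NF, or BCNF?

BCNF

Candidate keys: {ChefID, Date}, {ChefID, DishID}, {Price}. Prime attributes: {ChefID, Date, DishID, Price}.
Each dependency's left side is a superkey — BCNF holds.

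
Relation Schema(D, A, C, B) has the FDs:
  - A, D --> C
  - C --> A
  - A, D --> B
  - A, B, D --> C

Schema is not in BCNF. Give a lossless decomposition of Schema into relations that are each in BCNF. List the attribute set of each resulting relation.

Candidate keys of the original relation: {A, D}, {C, D}.
{A, B, C, D}: {C} determines {A, C} here but is not a superkey — split on C --> A, giving {A, C} and {B, C, D}.
{A, C}: every determinant is a superkey — BCNF.
{B, C, D}: every determinant is a superkey — BCNF.

{A, C}; {B, C, D}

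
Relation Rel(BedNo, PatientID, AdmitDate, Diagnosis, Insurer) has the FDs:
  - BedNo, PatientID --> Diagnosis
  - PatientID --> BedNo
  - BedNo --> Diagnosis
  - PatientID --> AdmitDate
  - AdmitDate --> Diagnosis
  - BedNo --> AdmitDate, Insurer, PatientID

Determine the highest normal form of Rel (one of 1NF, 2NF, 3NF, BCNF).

2NF

Candidate keys: {BedNo}, {PatientID}. Prime attributes: {BedNo, PatientID}.
AdmitDate --> Diagnosis: {AdmitDate}⁺ = {AdmitDate, Diagnosis}, which is not all of the attributes, so the left side is not a superkey — BCNF is violated.
Because {Diagnosis} is non-prime and the left side of AdmitDate --> Diagnosis is not a superkey, the relation is not in 3NF.
With only single-attribute keys there can be no partial dependency, so 2NF holds.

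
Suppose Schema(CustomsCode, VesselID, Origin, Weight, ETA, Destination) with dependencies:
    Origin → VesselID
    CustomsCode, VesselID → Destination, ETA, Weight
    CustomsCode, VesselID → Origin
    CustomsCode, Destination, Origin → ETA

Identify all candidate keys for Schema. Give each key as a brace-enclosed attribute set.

{CustomsCode} never appears on the right of any FD, so every key must include it.
{CustomsCode, Origin}⁺ = {CustomsCode, Destination, ETA, Origin, VesselID, Weight}, which is every attribute, so {CustomsCode, Origin} is a candidate key.
{CustomsCode, VesselID}⁺ = {CustomsCode, Destination, ETA, Origin, VesselID, Weight}, which is every attribute, so {CustomsCode, VesselID} is a candidate key.
No proper subset of any of these is a key, and no other minimal superkey exists.

{CustomsCode, Origin}, {CustomsCode, VesselID}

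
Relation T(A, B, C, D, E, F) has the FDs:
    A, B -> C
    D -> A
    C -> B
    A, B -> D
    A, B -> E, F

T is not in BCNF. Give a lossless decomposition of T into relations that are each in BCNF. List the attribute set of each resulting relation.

Candidate keys of the original relation: {A, B}, {A, C}, {B, D}, {C, D}.
In {A, B, C, D, E, F}, {D} is not a superkey ({D}⁺ restricted to this set is {A, D}), so split on D -> A into {A, D} and {B, C, D, E, F}.
{A, D} is in BCNF.
In {B, C, D, E, F}, {C} is not a superkey ({C}⁺ restricted to this set is {B, C}), so split on C -> B into {B, C} and {C, D, E, F}.
{B, C} is in BCNF.
{C, D, E, F} is in BCNF.

{A, D}; {B, C}; {C, D, E, F}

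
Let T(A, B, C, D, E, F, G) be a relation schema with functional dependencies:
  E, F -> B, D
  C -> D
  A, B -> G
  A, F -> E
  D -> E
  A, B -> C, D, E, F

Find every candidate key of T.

{A, B}, {A, F}

{A} never appears on the right of any FD, so every key must include it.
{A, B}⁺ = {A, B, C, D, E, F, G} — all of the relation — so {A, B} is a candidate key.
{A, F}⁺ = {A, B, C, D, E, F, G} — all of the relation — so {A, F} is a candidate key.
Any other superkey properly contains one of these, so there are no further candidate keys.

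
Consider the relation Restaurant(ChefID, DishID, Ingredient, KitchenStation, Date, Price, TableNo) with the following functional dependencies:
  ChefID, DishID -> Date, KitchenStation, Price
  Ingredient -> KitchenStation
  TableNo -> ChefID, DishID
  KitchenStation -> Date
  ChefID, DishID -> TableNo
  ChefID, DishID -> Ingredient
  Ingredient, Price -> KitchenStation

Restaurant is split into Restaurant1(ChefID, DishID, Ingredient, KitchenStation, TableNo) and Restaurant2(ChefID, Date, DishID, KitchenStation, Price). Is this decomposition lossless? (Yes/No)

Restaurant1 ∩ Restaurant2 = {ChefID, DishID, KitchenStation}; its closure under F is {ChefID, Date, DishID, Ingredient, KitchenStation, Price, TableNo}.
Since Restaurant1 ⊆ {ChefID, Date, DishID, Ingredient, KitchenStation, Price, TableNo}, the intersection is a superkey of Restaurant1; the decomposition is lossless.

Yes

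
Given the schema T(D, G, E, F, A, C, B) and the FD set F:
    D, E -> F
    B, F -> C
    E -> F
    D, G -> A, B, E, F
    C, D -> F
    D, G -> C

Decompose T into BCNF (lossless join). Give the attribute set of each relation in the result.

Candidate key of the original relation: {D, G}.
{A, B, C, D, E, F, G}: {D, E} determines {D, E, F} here but is not a superkey — split on D, E -> F, giving {D, E, F} and {A, B, C, D, E, G}.
{D, E, F}: {E} determines {E, F} here but is not a superkey — split on E -> F, giving {E, F} and {D, E}.
{E, F} has no BCNF violation.
{D, E} has no BCNF violation.
{A, B, C, D, E, G}: {B, E} determines {B, C, E} here but is not a superkey — split on B, E -> C, giving {B, C, E} and {A, B, D, E, G}.
{B, C, E} has no BCNF violation.
{A, B, D, E, G} has no BCNF violation.

{A, B, D, E, G}; {B, C, E}; {E, F}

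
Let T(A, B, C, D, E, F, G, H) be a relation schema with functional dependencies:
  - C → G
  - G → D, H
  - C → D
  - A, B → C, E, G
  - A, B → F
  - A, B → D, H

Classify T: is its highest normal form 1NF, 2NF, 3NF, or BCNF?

2NF

Candidate key: {A, B}. Prime attributes: {A, B}.
C → G: {C}⁺ = {C, D, G, H}, which is not all of the attributes, so the left side is not a superkey — BCNF is violated.
C → G has non-prime {G} on the right and a non-superkey on the left, so 3NF fails.
Checking every proper subset of each key, none determines a non-prime attribute — 2NF is satisfied.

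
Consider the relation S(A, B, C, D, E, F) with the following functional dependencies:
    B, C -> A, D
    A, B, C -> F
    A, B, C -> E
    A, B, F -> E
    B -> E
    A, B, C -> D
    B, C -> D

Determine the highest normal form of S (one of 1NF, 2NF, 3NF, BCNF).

Candidate key: {B, C}. Prime attributes: {B, C}.
A, B, F -> E: {A, B, F}⁺ = {A, B, E, F}, which is not all of the attributes, so the left side is not a superkey — BCNF is violated.
Because {E} is non-prime and the left side of A, B, F -> E is not a superkey, the relation is not in 3NF.
{B} is a proper subset of the key {B, C}, and {B}⁺ contains the non-prime attribute {E} — a partial dependency, so 2NF is violated.

1NF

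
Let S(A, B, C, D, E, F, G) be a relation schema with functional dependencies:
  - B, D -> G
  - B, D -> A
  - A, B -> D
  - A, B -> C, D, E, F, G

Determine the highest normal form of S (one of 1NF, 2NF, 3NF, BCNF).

Candidate keys: {A, B}, {B, D}. Prime attributes: {A, B, D}.
The left-hand side of every FD is a superkey, so BCNF is satisfied.

BCNF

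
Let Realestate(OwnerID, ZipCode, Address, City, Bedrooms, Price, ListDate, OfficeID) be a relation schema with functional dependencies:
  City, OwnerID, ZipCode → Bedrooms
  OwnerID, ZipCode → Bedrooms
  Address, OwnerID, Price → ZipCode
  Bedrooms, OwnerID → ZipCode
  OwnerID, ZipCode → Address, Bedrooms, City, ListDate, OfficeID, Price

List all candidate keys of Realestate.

No FD produces {OwnerID}, so it must be in every candidate key.
Closure of {Bedrooms, OwnerID} is {Address, Bedrooms, City, ListDate, OfficeID, OwnerID, Price, ZipCode}, the whole schema; {Bedrooms, OwnerID} is a candidate key.
Closure of {OwnerID, ZipCode} is {Address, Bedrooms, City, ListDate, OfficeID, OwnerID, Price, ZipCode}, the whole schema; {OwnerID, ZipCode} is a candidate key.
Closure of {Address, OwnerID, Price} is {Address, Bedrooms, City, ListDate, OfficeID, OwnerID, Price, ZipCode}, the whole schema; {Address, OwnerID, Price} is a candidate key.
Any other superkey properly contains one of these, so there are no further candidate keys.

{Address, OwnerID, Price}, {Bedrooms, OwnerID}, {OwnerID, ZipCode}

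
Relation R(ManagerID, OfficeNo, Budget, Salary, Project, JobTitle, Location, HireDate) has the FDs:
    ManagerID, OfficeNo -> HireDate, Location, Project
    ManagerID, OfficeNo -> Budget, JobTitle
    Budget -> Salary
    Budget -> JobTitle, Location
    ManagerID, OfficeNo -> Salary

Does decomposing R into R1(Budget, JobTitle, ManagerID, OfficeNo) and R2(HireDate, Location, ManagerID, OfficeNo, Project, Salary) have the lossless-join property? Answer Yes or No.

Yes

The shared attributes are {ManagerID, OfficeNo} and {ManagerID, OfficeNo}⁺ = {Budget, HireDate, JobTitle, Location, ManagerID, OfficeNo, Project, Salary}.
R1 is contained in that closure, so R1 ∩ R2 -> R1 holds and the join is lossless.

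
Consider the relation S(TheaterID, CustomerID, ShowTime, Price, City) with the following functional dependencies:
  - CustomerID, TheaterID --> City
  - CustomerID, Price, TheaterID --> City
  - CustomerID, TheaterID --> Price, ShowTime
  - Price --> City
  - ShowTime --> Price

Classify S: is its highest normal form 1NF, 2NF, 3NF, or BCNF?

Candidate key: {CustomerID, TheaterID}. Prime attributes: {CustomerID, TheaterID}.
Price --> City breaks BCNF: {Price}⁺ = {City, Price}, so {Price} is not a superkey.
Price --> City determines the non-prime attribute {City} from a non-superkey — 3NF is violated.
No proper subset of a key has a non-prime attribute in its closure, so there is no partial dependency; 2NF holds.

2NF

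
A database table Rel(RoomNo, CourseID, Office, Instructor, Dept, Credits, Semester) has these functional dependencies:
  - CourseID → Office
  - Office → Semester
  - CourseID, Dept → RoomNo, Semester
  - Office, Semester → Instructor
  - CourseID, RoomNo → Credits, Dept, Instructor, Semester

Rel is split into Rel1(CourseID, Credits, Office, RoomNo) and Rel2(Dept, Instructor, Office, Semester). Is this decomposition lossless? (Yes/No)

Rel1 ∩ Rel2 = {Office}; its closure under F is {Instructor, Office, Semester}.
The closure covers neither Rel1 nor Rel2 entirely; the join is not lossless.

No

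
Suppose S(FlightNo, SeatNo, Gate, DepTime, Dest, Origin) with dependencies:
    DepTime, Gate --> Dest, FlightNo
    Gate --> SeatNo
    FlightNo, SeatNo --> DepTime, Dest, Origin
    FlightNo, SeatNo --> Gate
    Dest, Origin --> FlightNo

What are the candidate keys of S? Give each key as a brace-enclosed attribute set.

{DepTime, Gate}, {Dest, Gate, Origin}, {Dest, Origin, SeatNo}, {FlightNo, Gate}, {FlightNo, SeatNo}

{DepTime, Gate} is a candidate key since {DepTime, Gate}⁺ = {DepTime, Dest, FlightNo, Gate, Origin, SeatNo} covers every attribute.
{FlightNo, Gate} is a candidate key since {FlightNo, Gate}⁺ = {DepTime, Dest, FlightNo, Gate, Origin, SeatNo} covers every attribute.
{FlightNo, SeatNo} is a candidate key since {FlightNo, SeatNo}⁺ = {DepTime, Dest, FlightNo, Gate, Origin, SeatNo} covers every attribute.
{Dest, Gate, Origin} is a candidate key since {Dest, Gate, Origin}⁺ = {DepTime, Dest, FlightNo, Gate, Origin, SeatNo} covers every attribute.
{Dest, Origin, SeatNo} is a candidate key since {Dest, Origin, SeatNo}⁺ = {DepTime, Dest, FlightNo, Gate, Origin, SeatNo} covers every attribute.
No proper subset of any of these is a key, and no other minimal superkey exists.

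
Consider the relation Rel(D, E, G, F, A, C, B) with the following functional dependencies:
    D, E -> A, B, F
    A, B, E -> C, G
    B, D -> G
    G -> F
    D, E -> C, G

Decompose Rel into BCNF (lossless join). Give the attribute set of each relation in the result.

Candidate key of the original relation: {D, E}.
Within {A, B, C, D, E, F, G}: {A, B, E}⁺ ∩ {A, B, C, D, E, F, G} = {A, B, C, E, F, G}, not the whole set, so A, B, E -> C, F, G violates BCNF; decompose into {A, B, C, E, F, G} and {A, B, D, E}.
Within {A, B, C, E, F, G}: {G}⁺ ∩ {A, B, C, E, F, G} = {F, G}, not the whole set, so G -> F violates BCNF; decompose into {F, G} and {A, B, C, E, G}.
{F, G} is in BCNF.
{A, B, C, E, G} is in BCNF.
{A, B, D, E} is in BCNF.

{A, B, C, E, G}; {A, B, D, E}; {F, G}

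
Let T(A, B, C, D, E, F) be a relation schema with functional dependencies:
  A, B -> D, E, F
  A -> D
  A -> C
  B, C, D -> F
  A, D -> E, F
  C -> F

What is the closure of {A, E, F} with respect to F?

{A, C, D, E, F}

Start with {A, E, F}.
A -> D applies; add {D} → now {A, D, E, F}.
A -> C applies; add {C} → now {A, C, D, E, F}.
No further FD applies.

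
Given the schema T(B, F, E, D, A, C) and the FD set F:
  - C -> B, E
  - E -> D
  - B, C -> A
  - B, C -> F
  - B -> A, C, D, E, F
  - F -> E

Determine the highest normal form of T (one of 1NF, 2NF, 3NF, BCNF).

Candidate keys: {B}, {C}. Prime attributes: {B, C}.
For E -> D we have {E}⁺ = {D, E}; {E} is not a superkey, so BCNF fails.
Because {D} is non-prime and the left side of E -> D is not a superkey, the relation is not in 3NF.
With only single-attribute keys there can be no partial dependency, so 2NF holds.

2NF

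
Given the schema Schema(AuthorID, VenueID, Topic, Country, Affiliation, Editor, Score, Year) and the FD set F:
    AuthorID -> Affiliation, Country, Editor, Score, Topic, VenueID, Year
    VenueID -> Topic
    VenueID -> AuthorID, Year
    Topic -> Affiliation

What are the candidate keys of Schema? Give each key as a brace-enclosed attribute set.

{AuthorID}, {VenueID}

{AuthorID}⁺ = {Affiliation, AuthorID, Country, Editor, Score, Topic, VenueID, Year} — all of the relation — so {AuthorID} is a candidate key.
{VenueID}⁺ = {Affiliation, AuthorID, Country, Editor, Score, Topic, VenueID, Year} — all of the relation — so {VenueID} is a candidate key.
No proper subset of any of these is a key, and no other minimal superkey exists.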